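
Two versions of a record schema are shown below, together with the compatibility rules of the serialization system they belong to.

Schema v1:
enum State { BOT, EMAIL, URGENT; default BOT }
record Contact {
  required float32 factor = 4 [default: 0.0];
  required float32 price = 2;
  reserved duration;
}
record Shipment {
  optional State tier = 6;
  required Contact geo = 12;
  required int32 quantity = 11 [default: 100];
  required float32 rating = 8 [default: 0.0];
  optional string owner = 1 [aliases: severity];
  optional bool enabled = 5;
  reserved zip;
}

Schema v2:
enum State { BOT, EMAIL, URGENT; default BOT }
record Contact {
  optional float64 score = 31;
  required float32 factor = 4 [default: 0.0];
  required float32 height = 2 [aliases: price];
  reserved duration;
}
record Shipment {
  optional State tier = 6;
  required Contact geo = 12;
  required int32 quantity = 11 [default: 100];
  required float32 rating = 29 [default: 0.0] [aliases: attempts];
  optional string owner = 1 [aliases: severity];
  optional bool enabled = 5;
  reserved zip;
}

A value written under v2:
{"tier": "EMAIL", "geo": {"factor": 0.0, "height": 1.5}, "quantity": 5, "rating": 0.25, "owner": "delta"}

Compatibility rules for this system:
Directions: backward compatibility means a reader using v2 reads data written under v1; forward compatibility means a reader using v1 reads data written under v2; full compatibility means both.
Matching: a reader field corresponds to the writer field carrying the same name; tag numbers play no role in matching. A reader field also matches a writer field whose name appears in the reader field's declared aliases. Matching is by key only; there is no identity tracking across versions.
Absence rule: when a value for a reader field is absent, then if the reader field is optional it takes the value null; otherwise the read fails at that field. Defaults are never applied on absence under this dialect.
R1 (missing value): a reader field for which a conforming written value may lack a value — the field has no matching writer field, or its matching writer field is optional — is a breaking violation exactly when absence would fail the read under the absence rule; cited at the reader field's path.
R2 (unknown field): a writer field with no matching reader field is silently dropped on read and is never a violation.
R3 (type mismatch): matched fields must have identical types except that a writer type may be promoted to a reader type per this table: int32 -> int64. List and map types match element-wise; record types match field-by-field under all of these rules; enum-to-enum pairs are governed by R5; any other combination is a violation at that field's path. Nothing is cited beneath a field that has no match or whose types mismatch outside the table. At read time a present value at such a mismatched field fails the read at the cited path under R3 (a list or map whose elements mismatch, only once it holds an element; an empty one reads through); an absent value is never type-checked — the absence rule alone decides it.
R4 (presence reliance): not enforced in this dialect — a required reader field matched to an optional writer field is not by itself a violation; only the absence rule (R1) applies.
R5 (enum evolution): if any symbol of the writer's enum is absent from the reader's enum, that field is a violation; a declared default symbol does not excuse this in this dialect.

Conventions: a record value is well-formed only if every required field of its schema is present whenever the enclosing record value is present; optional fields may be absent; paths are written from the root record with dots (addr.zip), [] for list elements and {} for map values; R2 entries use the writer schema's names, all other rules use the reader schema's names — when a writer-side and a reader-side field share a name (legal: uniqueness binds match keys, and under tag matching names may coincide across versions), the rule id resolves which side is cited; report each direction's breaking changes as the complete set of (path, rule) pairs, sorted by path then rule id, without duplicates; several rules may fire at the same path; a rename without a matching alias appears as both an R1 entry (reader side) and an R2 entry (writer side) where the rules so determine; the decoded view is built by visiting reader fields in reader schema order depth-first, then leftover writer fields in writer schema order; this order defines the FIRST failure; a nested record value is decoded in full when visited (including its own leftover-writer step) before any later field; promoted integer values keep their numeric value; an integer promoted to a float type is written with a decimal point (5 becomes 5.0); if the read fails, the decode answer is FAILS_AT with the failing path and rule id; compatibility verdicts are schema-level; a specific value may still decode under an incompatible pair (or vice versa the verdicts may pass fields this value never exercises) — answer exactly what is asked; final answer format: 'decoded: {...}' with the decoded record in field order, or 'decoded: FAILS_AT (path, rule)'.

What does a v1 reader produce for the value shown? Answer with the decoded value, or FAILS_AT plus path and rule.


decoded: FAILS_AT (geo.price, R1)

in Shipment below, arrows point writer -> reader
decoding the Shipment value with the v1 reader:
  tier := "EMAIL"
  geo.factor := 0.0
  read fails at geo.price under R1 (no fill)
  => FAILS_AT (geo.price, R1)
ruling out the remaining Shipment differences:
  field rating in record Shipment: tag 8 changed to 29 -> fires no rule on Shipment under this dialect and leaves the result unchanged
  added field score to record Contact: optional float64, tag 31 (in v2 it sits immediately before factor) -> fires no rule on Shipment under this dialect and leaves the result unchanged


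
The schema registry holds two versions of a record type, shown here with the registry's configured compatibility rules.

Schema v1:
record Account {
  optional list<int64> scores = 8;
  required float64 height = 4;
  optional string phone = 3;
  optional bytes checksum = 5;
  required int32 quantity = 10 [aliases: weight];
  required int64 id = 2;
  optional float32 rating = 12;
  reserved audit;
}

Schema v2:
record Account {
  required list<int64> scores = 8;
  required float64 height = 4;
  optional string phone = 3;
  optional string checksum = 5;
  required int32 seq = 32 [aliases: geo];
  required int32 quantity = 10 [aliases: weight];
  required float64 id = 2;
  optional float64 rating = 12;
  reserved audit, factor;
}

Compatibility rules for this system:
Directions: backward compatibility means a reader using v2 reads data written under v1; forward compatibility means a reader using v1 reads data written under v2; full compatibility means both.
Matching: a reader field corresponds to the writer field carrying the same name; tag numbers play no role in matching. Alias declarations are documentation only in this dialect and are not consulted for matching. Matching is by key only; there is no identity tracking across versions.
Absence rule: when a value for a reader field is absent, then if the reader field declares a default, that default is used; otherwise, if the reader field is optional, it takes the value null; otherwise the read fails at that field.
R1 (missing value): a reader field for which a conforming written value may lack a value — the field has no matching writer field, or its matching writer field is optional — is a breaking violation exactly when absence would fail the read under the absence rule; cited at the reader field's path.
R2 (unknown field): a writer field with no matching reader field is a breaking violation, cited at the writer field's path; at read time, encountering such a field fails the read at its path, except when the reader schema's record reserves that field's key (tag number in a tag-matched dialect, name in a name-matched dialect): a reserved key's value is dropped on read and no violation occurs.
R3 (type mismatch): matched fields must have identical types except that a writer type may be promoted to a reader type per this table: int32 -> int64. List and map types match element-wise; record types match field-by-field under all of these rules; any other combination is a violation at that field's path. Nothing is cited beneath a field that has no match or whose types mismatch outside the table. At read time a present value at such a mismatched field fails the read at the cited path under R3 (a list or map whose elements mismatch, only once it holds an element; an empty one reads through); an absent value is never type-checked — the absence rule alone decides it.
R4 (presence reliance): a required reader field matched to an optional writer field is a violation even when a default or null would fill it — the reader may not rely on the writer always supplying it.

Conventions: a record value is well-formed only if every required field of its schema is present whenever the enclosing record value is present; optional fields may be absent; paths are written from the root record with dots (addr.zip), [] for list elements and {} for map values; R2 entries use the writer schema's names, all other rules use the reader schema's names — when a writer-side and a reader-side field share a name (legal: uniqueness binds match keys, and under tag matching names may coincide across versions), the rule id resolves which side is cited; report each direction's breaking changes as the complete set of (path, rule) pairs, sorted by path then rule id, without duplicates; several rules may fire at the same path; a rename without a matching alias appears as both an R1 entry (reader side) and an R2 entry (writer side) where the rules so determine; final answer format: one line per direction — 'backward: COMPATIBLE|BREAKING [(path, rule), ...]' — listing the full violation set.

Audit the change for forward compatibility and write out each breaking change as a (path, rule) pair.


arrows below run writer -> reader for Account
forward pass over Account, reader schema v1, writer schema v2:
  scores: list<int64> -> list<int64>, writer required; from scores
  height: float64 -> float64, writer required; from height
  phone: string -> string, writer optional; from phone
  checksum: string -> bytes, writer optional; from checksum
  quantity: int32 -> int32, writer required; from quantity
  id: float64 -> int64, writer required; from id
  rating: float64 -> float32, writer optional; from rating
  seq (writer side), unknown to reader
  violation R3 at checksum
  violation R3 at id
  violation R3 at rating
  violation R2 at seq
  => 4 violation(s): forward is BREAKING for Account
ruling out the remaining Account differences:
  field scores in record Account: optional changed to required -> its effect on Account is confined to the backward direction, not asked

forward: BREAKING [(checksum, R3), (id, R3), (rating, R3), (seq, R2)]


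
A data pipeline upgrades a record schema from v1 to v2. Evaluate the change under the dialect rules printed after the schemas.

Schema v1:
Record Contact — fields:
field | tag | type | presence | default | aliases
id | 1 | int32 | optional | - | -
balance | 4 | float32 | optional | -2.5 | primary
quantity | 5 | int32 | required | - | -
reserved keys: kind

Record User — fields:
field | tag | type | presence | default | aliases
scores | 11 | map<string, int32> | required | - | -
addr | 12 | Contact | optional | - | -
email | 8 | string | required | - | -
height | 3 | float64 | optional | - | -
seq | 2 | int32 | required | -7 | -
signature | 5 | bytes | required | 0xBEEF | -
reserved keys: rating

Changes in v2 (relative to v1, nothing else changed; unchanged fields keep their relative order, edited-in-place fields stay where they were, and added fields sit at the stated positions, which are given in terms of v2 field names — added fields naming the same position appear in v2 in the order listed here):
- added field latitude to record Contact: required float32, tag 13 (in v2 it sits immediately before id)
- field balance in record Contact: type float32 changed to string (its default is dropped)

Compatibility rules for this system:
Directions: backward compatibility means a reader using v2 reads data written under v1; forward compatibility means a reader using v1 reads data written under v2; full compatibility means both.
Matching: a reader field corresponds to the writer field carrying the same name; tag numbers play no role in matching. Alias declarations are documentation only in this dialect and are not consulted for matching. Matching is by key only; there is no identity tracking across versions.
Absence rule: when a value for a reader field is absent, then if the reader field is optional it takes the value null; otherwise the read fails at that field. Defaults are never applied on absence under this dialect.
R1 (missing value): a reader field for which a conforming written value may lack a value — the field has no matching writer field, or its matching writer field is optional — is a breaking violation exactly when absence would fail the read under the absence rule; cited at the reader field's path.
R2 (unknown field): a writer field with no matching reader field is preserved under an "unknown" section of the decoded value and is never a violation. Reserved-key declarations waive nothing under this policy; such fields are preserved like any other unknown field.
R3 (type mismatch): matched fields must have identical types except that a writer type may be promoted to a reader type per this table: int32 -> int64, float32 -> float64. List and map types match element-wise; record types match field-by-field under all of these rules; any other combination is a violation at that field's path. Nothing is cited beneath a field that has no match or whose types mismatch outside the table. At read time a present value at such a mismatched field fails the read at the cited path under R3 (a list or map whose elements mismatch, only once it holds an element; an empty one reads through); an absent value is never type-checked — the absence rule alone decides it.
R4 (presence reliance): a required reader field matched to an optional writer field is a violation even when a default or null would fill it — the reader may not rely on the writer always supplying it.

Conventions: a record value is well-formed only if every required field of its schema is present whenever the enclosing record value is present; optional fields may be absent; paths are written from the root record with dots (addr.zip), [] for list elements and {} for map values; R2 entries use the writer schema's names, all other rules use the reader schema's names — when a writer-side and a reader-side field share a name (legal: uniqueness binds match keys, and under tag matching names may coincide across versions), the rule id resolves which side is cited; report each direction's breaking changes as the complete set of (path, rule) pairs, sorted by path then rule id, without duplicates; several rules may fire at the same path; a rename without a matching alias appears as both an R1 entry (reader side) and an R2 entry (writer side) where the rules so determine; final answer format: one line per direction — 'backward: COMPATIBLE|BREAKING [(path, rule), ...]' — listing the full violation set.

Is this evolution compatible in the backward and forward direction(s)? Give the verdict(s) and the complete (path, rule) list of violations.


arrows below run writer -> reader for User
backward for User (reader v2, writer v1):
  scores <- scores (map<string, int32> -> map<string, int32>, writer required)
  addr <- addr (Contact -> Contact, writer optional)
  email <- email (string -> string, writer required)
  height <- height (float64 -> float64, writer optional)
  seq <- seq (int32 -> int32, writer required)
  signature <- signature (bytes -> bytes, writer required)
  no writer field matches reader addr.latitude
  addr.id <- addr.id (int32 -> int32, writer optional)
  addr.balance <- addr.balance (float32 -> string, writer optional)
  addr.quantity <- addr.quantity (int32 -> int32, writer required)
  rule R3 violated at addr.balance
  rule R1 violated at addr.latitude
  => backward verdict for User: BREAKING, 2 violation(s)
forward for User (reader v1, writer v2):
  scores <- scores (map<string, int32> -> map<string, int32>, writer required)
  addr <- addr (Contact -> Contact, writer optional)
  email <- email (string -> string, writer required)
  height <- height (float64 -> float64, writer optional)
  seq <- seq (int32 -> int32, writer required)
  signature <- signature (bytes -> bytes, writer required)
  addr.id <- addr.id (int32 -> int32, writer optional)
  addr.balance <- addr.balance (string -> float32, writer optional)
  addr.quantity <- addr.quantity (int32 -> int32, writer required)
  addr.latitude (writer side), unknown to reader
  rule R3 violated at addr.balance
  => forward verdict for User: BREAKING, 1 violation(s)

backward: BREAKING [(addr.balance, R3), (addr.latitude, R1)]; forward: BREAKING [(addr.balance, R3)]


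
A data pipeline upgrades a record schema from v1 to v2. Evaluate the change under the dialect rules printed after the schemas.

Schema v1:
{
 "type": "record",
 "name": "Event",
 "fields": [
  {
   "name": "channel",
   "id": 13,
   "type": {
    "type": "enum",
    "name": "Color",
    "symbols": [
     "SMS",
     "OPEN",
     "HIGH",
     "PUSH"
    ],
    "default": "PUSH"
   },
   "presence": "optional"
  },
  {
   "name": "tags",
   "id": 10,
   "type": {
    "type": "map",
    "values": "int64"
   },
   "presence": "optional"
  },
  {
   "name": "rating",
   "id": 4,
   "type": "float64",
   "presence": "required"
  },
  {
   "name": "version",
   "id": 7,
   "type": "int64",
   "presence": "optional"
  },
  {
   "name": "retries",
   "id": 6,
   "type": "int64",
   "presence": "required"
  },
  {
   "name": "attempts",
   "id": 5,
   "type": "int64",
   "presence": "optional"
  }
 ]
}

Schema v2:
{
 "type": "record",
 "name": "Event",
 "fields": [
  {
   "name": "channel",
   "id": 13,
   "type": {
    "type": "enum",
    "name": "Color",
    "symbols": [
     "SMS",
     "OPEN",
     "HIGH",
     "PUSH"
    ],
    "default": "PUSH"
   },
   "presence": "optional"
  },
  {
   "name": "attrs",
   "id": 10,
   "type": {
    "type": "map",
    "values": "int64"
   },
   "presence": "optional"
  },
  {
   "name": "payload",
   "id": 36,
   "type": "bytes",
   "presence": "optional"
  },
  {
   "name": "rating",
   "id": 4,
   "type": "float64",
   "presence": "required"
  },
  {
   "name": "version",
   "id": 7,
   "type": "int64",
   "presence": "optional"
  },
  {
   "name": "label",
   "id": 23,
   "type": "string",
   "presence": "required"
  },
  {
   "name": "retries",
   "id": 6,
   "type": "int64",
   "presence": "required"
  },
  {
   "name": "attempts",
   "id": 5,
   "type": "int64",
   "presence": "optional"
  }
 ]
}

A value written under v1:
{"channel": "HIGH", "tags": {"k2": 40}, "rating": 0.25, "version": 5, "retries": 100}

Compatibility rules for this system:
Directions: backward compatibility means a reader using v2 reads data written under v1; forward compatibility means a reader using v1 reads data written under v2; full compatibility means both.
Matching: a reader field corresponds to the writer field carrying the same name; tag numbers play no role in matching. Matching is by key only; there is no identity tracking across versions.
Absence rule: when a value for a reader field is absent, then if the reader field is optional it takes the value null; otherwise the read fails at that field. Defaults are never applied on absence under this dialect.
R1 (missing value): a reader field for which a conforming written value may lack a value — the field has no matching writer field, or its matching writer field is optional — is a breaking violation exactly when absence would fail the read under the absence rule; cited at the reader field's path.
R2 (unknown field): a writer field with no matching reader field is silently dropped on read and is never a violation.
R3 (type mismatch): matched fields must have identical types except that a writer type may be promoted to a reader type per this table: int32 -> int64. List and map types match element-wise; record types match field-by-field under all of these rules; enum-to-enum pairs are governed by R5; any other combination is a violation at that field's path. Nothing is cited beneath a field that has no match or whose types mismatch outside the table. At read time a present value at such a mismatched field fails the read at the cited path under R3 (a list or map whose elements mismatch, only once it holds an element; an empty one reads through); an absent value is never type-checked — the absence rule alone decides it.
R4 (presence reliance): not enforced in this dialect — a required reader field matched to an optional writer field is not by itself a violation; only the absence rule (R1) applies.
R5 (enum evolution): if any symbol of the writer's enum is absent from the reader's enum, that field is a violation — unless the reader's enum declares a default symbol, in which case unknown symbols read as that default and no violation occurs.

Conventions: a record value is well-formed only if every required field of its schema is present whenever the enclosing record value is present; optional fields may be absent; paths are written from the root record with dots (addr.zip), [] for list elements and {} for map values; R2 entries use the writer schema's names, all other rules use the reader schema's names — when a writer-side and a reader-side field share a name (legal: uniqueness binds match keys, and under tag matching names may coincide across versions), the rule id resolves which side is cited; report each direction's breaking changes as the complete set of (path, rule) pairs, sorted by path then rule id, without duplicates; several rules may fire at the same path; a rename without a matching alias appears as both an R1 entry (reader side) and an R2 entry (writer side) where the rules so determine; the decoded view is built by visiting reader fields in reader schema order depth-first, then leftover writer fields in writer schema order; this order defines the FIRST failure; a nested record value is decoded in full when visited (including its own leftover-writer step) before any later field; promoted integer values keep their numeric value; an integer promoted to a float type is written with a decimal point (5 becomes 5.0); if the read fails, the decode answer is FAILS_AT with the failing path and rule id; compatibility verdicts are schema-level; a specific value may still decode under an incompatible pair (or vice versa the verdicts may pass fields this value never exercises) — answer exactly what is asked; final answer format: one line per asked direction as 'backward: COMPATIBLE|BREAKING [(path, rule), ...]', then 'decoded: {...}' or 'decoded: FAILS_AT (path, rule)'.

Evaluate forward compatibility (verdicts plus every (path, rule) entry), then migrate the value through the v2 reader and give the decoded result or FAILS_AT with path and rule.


each type pair in Event: writer, then reader
forward pass over Event, reader schema v1, writer schema v2:
  channel: Color -> Color, writer optional; from channel
  tags: no writer match
  rating: float64 -> float64, writer required; from rating
  version: int64 -> int64, writer optional; from version
  retries: int64 -> int64, writer required; from retries
  attempts: int64 -> int64, writer optional; from attempts
  writer attrs: unknown to reader
  writer payload: unknown to reader
  writer label: unknown to reader
  => forward: COMPATIBLE
decode (reader v2):
  channel := "HIGH"
  attrs := null (absent, optional -> null)
  payload := null (absent, optional -> null)
  rating := 0.25
  version := 5
  read fails at label under R1 (no fill)
  => FAILS_AT (label, R1)
diffs on Event not affecting the asked answer:
  renamed field tags to attrs in record Event -> triggers nothing under Event's printed rules — same verdict
  added field payload to record Event: optional bytes, tag 36 (in v2 it sits immediately before rating) -> triggers nothing under Event's printed rules — same verdict

forward: COMPATIBLE []; decoded: FAILS_AT (label, R1)


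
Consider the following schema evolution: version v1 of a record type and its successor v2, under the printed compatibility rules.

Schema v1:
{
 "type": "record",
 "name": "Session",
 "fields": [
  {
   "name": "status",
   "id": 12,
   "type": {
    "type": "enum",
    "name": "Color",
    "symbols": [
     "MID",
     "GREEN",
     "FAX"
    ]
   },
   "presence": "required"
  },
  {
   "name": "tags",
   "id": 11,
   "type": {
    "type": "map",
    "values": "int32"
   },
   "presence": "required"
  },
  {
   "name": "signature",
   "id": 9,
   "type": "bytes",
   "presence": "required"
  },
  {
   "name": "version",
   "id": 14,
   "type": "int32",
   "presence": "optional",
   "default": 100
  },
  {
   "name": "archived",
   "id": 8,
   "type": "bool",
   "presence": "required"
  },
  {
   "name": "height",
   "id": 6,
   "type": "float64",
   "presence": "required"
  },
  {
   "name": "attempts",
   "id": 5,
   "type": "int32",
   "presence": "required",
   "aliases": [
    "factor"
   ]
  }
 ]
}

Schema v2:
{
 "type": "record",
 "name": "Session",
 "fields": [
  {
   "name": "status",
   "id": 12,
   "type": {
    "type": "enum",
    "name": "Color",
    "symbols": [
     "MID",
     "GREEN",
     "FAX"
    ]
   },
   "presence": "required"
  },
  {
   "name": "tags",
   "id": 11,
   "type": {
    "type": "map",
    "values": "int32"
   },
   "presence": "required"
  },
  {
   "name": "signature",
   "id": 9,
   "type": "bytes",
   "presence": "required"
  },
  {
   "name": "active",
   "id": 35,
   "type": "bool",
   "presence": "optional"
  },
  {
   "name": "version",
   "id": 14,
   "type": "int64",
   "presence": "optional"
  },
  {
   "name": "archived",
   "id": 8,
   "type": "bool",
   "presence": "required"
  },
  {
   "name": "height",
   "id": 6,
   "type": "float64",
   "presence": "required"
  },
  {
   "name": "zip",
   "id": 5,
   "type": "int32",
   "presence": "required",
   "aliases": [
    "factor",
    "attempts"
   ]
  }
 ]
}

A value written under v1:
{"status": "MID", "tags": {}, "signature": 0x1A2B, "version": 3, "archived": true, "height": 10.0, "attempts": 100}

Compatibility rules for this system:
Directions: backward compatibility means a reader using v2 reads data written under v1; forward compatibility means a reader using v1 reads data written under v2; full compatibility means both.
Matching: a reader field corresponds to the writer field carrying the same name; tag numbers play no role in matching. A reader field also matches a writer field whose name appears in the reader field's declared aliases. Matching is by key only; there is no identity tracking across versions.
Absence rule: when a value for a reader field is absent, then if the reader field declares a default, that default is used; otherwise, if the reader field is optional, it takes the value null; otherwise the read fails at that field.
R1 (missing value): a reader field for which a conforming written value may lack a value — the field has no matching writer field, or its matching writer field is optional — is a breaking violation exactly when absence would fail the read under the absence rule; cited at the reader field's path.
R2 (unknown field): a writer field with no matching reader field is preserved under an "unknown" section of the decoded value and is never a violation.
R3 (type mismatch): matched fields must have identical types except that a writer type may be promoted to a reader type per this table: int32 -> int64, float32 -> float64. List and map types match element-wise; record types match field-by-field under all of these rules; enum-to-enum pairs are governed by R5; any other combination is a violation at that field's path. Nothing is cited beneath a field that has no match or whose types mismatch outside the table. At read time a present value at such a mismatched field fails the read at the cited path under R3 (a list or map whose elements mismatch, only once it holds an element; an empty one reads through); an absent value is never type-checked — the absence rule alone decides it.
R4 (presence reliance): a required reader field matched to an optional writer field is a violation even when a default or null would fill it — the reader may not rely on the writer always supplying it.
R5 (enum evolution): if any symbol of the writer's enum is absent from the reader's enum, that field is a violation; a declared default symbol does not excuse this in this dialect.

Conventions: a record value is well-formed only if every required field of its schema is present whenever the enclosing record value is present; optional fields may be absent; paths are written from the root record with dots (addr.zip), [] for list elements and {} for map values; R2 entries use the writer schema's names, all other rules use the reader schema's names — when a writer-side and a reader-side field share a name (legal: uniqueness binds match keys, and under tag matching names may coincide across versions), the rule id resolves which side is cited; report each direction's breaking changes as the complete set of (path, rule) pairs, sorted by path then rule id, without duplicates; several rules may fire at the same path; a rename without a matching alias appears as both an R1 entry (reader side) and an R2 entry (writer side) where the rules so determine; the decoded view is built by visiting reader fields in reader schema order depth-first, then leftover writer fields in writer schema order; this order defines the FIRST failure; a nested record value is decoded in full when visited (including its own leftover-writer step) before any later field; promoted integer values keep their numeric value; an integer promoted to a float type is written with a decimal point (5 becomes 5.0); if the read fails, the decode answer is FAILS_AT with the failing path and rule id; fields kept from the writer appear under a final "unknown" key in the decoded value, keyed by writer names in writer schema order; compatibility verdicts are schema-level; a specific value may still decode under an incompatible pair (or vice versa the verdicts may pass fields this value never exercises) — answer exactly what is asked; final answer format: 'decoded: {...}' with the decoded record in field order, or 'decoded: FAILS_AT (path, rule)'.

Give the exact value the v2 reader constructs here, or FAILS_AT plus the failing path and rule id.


each type pair in Session: writer, then reader
decode (reader v2):
  status := "MID"
  tags := {}
  signature := 0x1A2B
  active := null (missing; optional => null)
  version := 3 (int32 -> int64)
  archived := true
  height := 10.0
  zip := 100 (from writer attempts)
  => decoded: {"status": "MID", "tags": {}, "signature": 0x1A2B, "active": null, "version": 3, "archived": true, "height": 10.0, "zip": 100}
checking off the Session differences that do not matter here:
  field version in record Session: type int32 changed to int64 (its default is dropped) -> a verdict-level change on Session — the shown value reads the same

decoded: {"status": "MID", "tags": {}, "signature": 0x1A2B, "active": null, "version": 3, "archived": true, "height": 10.0, "zip": 100}


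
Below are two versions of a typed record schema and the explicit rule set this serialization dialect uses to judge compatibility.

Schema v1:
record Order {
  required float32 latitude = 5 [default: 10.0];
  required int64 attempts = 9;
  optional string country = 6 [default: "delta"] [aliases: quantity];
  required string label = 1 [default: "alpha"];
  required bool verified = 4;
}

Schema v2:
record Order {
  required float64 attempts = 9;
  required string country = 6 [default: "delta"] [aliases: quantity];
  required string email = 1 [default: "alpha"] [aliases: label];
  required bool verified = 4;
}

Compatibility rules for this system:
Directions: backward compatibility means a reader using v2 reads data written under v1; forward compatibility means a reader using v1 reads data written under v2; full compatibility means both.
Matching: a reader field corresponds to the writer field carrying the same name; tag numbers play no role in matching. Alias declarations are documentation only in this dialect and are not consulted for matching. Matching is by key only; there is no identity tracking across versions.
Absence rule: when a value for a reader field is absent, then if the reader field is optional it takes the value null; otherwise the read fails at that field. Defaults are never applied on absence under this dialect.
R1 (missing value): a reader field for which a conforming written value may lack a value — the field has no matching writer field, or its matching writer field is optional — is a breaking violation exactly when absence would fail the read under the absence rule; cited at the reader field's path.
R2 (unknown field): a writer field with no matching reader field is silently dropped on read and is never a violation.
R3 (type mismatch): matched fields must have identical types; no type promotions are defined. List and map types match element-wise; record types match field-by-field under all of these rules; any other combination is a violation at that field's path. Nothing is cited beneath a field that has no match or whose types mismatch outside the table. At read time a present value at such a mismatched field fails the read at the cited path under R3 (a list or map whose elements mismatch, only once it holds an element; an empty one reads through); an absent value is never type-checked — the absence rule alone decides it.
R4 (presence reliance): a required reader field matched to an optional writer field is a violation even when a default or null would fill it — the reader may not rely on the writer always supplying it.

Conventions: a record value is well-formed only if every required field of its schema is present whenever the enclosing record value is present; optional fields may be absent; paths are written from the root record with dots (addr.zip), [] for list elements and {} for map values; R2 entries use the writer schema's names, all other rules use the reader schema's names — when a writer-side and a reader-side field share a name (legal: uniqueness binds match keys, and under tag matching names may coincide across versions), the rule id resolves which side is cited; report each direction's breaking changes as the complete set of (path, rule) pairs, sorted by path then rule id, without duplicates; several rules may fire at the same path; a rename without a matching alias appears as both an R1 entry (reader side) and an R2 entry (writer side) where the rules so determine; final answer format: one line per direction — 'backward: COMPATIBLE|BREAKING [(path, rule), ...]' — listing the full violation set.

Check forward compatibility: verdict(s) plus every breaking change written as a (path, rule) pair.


arrows below run writer -> reader for Order
checking forward for Order: reader v1 against writer v2:
  latitude has no writer counterpart
  writer required, float64 -> int64: reader attempts maps from writer attempts
  writer required, string -> string: reader country maps from writer country
  label has no writer counterpart
  writer required, bool -> bool: reader verified maps from writer verified
  email (writer side), unknown to reader
  violation R3 at attempts
  violation R1 at label
  violation R1 at latitude
  => 3 violation(s): forward is BREAKING for Order
checking off the Order differences that do not matter here:
  field country in record Order: optional changed to required -> fires only in the backward direction of Order, which is not asked here

forward: BREAKING [(attempts, R3), (label, R1), (latitude, R1)]


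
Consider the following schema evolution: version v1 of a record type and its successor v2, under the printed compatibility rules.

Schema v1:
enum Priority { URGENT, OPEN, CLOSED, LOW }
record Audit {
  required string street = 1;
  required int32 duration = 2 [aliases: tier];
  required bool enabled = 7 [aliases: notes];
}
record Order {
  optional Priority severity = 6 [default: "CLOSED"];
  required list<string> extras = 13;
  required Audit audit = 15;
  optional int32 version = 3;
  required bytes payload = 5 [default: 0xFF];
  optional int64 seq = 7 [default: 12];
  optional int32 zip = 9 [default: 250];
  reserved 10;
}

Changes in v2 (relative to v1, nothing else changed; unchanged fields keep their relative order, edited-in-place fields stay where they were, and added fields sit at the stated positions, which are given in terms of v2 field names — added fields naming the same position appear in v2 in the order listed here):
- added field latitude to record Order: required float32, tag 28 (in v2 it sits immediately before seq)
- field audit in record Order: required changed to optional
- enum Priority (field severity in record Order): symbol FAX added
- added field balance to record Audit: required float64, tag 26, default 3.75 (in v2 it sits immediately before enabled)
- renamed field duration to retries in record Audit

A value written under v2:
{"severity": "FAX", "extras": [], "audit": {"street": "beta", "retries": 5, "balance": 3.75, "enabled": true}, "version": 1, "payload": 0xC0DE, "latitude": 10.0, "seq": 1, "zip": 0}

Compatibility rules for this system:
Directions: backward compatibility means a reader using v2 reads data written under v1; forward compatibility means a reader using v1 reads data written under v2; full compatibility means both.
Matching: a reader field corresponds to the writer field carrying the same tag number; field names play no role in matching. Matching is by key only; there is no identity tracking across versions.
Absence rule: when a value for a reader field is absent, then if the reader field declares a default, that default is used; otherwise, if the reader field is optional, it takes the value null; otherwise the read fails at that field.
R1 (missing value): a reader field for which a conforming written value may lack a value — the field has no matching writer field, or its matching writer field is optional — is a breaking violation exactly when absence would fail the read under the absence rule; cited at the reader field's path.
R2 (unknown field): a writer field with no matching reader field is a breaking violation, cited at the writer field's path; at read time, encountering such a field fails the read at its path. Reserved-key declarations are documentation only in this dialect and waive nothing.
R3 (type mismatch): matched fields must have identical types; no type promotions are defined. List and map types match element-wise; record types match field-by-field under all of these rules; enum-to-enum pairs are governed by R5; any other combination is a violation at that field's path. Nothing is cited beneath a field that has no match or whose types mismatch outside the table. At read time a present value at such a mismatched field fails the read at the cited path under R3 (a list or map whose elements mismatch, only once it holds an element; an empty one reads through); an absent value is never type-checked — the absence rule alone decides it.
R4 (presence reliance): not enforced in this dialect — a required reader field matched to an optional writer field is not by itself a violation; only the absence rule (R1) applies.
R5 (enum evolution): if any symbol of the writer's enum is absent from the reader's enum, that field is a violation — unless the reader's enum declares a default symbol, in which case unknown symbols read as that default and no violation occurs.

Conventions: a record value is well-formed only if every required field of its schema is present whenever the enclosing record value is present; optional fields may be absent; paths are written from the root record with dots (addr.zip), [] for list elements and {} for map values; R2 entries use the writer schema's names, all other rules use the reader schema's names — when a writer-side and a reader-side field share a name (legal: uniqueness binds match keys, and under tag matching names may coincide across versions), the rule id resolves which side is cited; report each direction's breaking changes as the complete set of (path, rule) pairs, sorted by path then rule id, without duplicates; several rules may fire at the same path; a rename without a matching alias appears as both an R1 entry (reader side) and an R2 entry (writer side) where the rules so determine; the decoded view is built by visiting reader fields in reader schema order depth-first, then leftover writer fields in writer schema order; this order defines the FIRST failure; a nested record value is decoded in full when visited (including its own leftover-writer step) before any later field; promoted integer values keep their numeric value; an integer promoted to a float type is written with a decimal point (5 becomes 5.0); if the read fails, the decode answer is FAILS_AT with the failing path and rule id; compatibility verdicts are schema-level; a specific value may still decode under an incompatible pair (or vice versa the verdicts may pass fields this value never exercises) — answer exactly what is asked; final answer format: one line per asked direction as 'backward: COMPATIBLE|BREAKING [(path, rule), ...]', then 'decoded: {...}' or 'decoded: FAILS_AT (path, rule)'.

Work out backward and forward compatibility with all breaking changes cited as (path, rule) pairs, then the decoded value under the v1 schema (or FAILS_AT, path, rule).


each type pair in Order: writer, then reader
backward on Order — v2 reading data written by v1:
  severity <- severity (Priority -> Priority, writer optional)
  extras <- extras (list<string> -> list<string>, writer required)
  audit <- audit (Audit -> Audit, writer required)
  version <- version (int32 -> int32, writer optional)
  payload <- payload (bytes -> bytes, writer required)
  latitude has no writer counterpart
  seq <- seq (int64 -> int64, writer optional)
  zip <- zip (int32 -> int32, writer optional)
  audit.street <- audit.street (string -> string, writer required)
  audit.retries <- audit.duration (int32 -> int32, writer required)
  audit.balance has no writer counterpart
  audit.enabled <- audit.enabled (bool -> bool, writer required)
  R1 fires at latitude
  => backward verdict for Order: BREAKING, 1 violation(s)
forward on Order — v1 reading data written by v2:
  severity <- severity (Priority -> Priority, writer optional)
  extras <- extras (list<string> -> list<string>, writer required)
  audit <- audit (Audit -> Audit, writer optional)
  version <- version (int32 -> int32, writer optional)
  payload <- payload (bytes -> bytes, writer required)
  seq <- seq (int64 -> int64, writer optional)
  zip <- zip (int32 -> int32, writer optional)
  writer field latitude has no reader counterpart
  audit.street <- audit.street (string -> string, writer required)
  audit.duration <- audit.retries (int32 -> int32, writer required)
  audit.enabled <- audit.enabled (bool -> bool, writer required)
  writer field audit.balance has no reader counterpart
  R1 fires at audit
  R2 fires at audit.balance
  R2 fires at latitude
  R5 fires at severity
  => forward verdict for Order: BREAKING, 4 violation(s)
decoding the Order value with the v1 reader:
  read fails at severity under R5
  => FAILS_AT (severity, R5)

backward: BREAKING [(latitude, R1)]; forward: BREAKING [(audit, R1), (audit.balance, R2), (latitude, R2), (severity, R5)]; decoded: FAILS_AT (severity, R5)
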